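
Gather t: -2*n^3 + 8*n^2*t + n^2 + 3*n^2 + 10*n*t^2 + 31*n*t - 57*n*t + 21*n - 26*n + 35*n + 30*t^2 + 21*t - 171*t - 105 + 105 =-2*n^3 + 4*n^2 + 30*n + t^2*(10*n + 30) + t*(8*n^2 - 26*n - 150)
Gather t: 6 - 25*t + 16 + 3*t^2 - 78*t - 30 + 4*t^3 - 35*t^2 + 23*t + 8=4*t^3 - 32*t^2 - 80*t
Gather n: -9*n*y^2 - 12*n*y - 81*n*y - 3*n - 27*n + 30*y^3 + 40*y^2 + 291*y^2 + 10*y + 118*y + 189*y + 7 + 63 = n*(-9*y^2 - 93*y - 30) + 30*y^3 + 331*y^2 + 317*y + 70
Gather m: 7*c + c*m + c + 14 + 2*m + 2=8*c + m*(c + 2) + 16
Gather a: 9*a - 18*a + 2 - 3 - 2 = -9*a - 3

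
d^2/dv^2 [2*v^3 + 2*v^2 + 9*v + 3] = 12*v + 4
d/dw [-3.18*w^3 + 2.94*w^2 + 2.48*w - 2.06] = -9.54*w^2 + 5.88*w + 2.48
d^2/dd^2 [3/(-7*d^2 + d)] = 6*(7*d*(7*d - 1) - (14*d - 1)^2)/(d^3*(7*d - 1)^3)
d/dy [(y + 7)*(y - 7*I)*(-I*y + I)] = -3*I*y^2 - y*(14 + 12*I) - 42 + 7*I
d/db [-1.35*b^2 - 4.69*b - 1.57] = -2.7*b - 4.69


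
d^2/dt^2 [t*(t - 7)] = 2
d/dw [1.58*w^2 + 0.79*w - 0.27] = 3.16*w + 0.79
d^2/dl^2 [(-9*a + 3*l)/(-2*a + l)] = 6*a/(2*a - l)^3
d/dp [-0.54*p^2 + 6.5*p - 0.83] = 6.5 - 1.08*p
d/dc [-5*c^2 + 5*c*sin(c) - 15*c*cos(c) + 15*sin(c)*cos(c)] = 15*c*sin(c) + 5*c*cos(c) - 10*c + 5*sin(c) - 15*cos(c) + 15*cos(2*c)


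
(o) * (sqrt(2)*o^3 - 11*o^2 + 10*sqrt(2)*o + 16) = sqrt(2)*o^4 - 11*o^3 + 10*sqrt(2)*o^2 + 16*o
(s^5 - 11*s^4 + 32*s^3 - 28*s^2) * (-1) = -s^5 + 11*s^4 - 32*s^3 + 28*s^2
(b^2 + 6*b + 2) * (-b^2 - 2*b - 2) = -b^4 - 8*b^3 - 16*b^2 - 16*b - 4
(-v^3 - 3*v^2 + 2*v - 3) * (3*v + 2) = -3*v^4 - 11*v^3 - 5*v - 6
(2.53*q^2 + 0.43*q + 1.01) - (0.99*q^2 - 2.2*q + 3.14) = 1.54*q^2 + 2.63*q - 2.13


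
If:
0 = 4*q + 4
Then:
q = -1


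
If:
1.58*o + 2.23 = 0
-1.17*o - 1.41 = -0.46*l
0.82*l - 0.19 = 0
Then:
No Solution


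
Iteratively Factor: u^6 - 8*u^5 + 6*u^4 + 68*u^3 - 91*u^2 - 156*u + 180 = (u - 1)*(u^5 - 7*u^4 - u^3 + 67*u^2 - 24*u - 180) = (u - 3)*(u - 1)*(u^4 - 4*u^3 - 13*u^2 + 28*u + 60) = (u - 3)*(u - 1)*(u + 2)*(u^3 - 6*u^2 - u + 30) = (u - 5)*(u - 3)*(u - 1)*(u + 2)*(u^2 - u - 6) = (u - 5)*(u - 3)*(u - 1)*(u + 2)^2*(u - 3)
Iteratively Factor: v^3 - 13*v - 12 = (v - 4)*(v^2 + 4*v + 3) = (v - 4)*(v + 3)*(v + 1)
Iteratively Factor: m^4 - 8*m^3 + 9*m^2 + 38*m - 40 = (m - 5)*(m^3 - 3*m^2 - 6*m + 8) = (m - 5)*(m + 2)*(m^2 - 5*m + 4) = (m - 5)*(m - 4)*(m + 2)*(m - 1)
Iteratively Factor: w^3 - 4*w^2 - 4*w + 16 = (w - 2)*(w^2 - 2*w - 8) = (w - 2)*(w + 2)*(w - 4)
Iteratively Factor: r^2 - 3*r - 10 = (r + 2)*(r - 5)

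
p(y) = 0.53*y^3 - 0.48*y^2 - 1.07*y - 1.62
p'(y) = 1.59*y^2 - 0.96*y - 1.07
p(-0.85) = -1.38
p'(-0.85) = 0.89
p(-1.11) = -1.75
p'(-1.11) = 1.95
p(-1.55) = -3.09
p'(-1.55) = 4.24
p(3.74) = 15.39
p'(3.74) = 17.58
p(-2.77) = -13.60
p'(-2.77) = 13.79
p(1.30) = -2.66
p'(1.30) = 0.37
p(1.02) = -2.65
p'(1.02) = -0.39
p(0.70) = -2.42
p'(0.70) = -0.96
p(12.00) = 832.26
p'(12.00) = 216.37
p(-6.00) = -126.96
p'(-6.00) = 61.93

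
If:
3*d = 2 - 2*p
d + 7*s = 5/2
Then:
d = 5/2 - 7*s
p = 21*s/2 - 11/4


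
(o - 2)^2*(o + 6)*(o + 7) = o^4 + 9*o^3 - 6*o^2 - 116*o + 168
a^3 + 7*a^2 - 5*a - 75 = (a - 3)*(a + 5)^2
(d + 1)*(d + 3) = d^2 + 4*d + 3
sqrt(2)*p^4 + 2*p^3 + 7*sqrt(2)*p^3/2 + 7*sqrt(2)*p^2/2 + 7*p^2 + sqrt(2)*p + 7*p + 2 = (p + 1/2)*(p + 2)*(p + sqrt(2))*(sqrt(2)*p + sqrt(2))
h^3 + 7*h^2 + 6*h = h*(h + 1)*(h + 6)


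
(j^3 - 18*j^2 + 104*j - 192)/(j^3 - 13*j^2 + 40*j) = (j^2 - 10*j + 24)/(j*(j - 5))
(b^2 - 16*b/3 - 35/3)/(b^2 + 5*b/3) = (b - 7)/b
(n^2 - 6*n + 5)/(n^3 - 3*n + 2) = (n - 5)/(n^2 + n - 2)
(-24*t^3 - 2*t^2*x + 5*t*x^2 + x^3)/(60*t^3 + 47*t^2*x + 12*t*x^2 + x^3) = (-2*t + x)/(5*t + x)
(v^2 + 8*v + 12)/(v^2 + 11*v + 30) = (v + 2)/(v + 5)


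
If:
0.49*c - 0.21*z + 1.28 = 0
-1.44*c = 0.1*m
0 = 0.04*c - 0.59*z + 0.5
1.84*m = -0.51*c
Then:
No Solution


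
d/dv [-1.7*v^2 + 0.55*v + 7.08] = 0.55 - 3.4*v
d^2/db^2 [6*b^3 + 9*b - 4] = 36*b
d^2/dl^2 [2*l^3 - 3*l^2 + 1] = 12*l - 6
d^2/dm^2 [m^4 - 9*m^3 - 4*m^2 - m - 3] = 12*m^2 - 54*m - 8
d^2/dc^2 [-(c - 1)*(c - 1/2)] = -2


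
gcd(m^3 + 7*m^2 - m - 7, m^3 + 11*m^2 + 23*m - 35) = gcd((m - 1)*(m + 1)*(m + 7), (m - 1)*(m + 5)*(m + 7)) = m^2 + 6*m - 7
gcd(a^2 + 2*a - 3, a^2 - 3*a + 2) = a - 1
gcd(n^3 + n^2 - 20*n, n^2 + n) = n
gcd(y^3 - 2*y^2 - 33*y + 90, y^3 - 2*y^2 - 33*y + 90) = y^3 - 2*y^2 - 33*y + 90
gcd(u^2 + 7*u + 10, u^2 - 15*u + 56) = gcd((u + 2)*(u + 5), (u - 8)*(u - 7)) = 1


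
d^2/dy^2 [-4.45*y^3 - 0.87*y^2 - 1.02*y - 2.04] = -26.7*y - 1.74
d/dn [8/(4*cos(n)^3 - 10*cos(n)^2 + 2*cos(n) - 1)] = 16*(6*cos(n)^2 - 10*cos(n) + 1)*sin(n)/(5*cos(n) - 5*cos(2*n) + cos(3*n) - 6)^2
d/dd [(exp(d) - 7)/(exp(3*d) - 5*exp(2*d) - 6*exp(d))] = 2*(-exp(3*d) + 13*exp(2*d) - 35*exp(d) - 21)*exp(-d)/(exp(4*d) - 10*exp(3*d) + 13*exp(2*d) + 60*exp(d) + 36)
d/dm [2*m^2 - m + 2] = 4*m - 1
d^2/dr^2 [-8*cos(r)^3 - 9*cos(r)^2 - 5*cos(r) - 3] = 11*cos(r) + 18*cos(2*r) + 18*cos(3*r)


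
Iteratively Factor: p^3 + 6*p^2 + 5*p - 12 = (p + 3)*(p^2 + 3*p - 4) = (p - 1)*(p + 3)*(p + 4)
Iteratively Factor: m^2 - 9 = (m - 3)*(m + 3)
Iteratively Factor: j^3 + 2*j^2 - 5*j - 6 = (j + 3)*(j^2 - j - 2) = (j + 1)*(j + 3)*(j - 2)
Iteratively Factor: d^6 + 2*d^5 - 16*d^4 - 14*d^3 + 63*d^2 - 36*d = (d + 4)*(d^5 - 2*d^4 - 8*d^3 + 18*d^2 - 9*d) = (d - 3)*(d + 4)*(d^4 + d^3 - 5*d^2 + 3*d) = d*(d - 3)*(d + 4)*(d^3 + d^2 - 5*d + 3) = d*(d - 3)*(d - 1)*(d + 4)*(d^2 + 2*d - 3) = d*(d - 3)*(d - 1)*(d + 3)*(d + 4)*(d - 1)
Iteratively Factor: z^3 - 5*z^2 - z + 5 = (z + 1)*(z^2 - 6*z + 5) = (z - 1)*(z + 1)*(z - 5)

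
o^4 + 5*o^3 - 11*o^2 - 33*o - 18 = (o - 3)*(o + 1)^2*(o + 6)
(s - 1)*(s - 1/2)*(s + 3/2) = s^3 - 7*s/4 + 3/4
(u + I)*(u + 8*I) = u^2 + 9*I*u - 8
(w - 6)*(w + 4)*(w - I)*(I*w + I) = I*w^4 + w^3 - I*w^3 - w^2 - 26*I*w^2 - 26*w - 24*I*w - 24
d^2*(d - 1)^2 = d^4 - 2*d^3 + d^2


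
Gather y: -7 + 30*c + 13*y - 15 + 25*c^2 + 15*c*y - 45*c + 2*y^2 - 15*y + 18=25*c^2 - 15*c + 2*y^2 + y*(15*c - 2) - 4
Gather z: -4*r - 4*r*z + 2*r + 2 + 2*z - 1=-2*r + z*(2 - 4*r) + 1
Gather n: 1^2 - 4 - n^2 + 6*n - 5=-n^2 + 6*n - 8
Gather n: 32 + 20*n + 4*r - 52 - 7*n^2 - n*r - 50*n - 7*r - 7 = -7*n^2 + n*(-r - 30) - 3*r - 27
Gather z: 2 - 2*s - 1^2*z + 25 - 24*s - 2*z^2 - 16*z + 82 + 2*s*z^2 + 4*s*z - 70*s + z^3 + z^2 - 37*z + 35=-96*s + z^3 + z^2*(2*s - 1) + z*(4*s - 54) + 144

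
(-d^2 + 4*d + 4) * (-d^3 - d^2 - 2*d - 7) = d^5 - 3*d^4 - 6*d^3 - 5*d^2 - 36*d - 28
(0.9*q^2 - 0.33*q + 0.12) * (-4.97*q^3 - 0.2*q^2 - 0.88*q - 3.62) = -4.473*q^5 + 1.4601*q^4 - 1.3224*q^3 - 2.9916*q^2 + 1.089*q - 0.4344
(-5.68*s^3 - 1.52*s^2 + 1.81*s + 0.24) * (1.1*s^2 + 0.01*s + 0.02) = -6.248*s^5 - 1.7288*s^4 + 1.8622*s^3 + 0.2517*s^2 + 0.0386*s + 0.0048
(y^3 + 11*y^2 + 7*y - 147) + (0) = y^3 + 11*y^2 + 7*y - 147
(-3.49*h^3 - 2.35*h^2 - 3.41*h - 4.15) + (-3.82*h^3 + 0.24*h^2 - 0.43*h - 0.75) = -7.31*h^3 - 2.11*h^2 - 3.84*h - 4.9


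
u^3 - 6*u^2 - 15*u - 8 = (u - 8)*(u + 1)^2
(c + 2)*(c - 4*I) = c^2 + 2*c - 4*I*c - 8*I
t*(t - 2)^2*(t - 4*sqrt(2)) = t^4 - 4*sqrt(2)*t^3 - 4*t^3 + 4*t^2 + 16*sqrt(2)*t^2 - 16*sqrt(2)*t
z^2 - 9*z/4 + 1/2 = (z - 2)*(z - 1/4)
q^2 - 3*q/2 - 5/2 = (q - 5/2)*(q + 1)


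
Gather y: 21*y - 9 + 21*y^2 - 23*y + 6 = 21*y^2 - 2*y - 3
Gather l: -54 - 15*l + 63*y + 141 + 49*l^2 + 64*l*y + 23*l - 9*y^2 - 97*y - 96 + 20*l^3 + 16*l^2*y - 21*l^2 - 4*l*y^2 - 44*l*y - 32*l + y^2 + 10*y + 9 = 20*l^3 + l^2*(16*y + 28) + l*(-4*y^2 + 20*y - 24) - 8*y^2 - 24*y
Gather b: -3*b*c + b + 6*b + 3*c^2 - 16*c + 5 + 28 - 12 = b*(7 - 3*c) + 3*c^2 - 16*c + 21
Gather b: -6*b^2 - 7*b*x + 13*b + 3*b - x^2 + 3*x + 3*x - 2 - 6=-6*b^2 + b*(16 - 7*x) - x^2 + 6*x - 8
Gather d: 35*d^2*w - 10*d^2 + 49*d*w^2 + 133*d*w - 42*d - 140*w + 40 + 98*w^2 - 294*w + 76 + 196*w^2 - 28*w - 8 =d^2*(35*w - 10) + d*(49*w^2 + 133*w - 42) + 294*w^2 - 462*w + 108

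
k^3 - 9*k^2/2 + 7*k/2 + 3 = (k - 3)*(k - 2)*(k + 1/2)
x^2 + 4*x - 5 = (x - 1)*(x + 5)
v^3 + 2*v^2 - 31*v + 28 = (v - 4)*(v - 1)*(v + 7)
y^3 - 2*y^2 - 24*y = y*(y - 6)*(y + 4)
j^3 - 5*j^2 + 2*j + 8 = (j - 4)*(j - 2)*(j + 1)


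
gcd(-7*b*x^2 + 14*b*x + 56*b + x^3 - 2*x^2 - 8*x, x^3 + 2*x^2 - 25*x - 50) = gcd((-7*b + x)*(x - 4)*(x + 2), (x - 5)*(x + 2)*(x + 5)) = x + 2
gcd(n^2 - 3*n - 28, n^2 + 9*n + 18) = 1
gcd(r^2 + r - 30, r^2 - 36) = r + 6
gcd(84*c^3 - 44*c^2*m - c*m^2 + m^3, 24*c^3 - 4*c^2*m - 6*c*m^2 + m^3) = 12*c^2 - 8*c*m + m^2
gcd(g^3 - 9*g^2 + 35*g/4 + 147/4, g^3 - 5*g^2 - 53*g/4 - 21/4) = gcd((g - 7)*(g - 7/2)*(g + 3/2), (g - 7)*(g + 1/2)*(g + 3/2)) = g^2 - 11*g/2 - 21/2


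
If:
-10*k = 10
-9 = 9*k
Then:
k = -1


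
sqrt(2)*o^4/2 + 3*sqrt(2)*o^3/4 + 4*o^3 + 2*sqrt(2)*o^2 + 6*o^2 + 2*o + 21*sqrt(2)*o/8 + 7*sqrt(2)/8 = (o + 1/2)*(o + 1)*(o + 7*sqrt(2)/2)*(sqrt(2)*o/2 + 1/2)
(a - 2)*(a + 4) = a^2 + 2*a - 8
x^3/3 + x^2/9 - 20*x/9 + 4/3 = (x/3 + 1)*(x - 2)*(x - 2/3)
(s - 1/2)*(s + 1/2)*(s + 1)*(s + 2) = s^4 + 3*s^3 + 7*s^2/4 - 3*s/4 - 1/2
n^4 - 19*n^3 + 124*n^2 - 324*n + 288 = (n - 8)*(n - 6)*(n - 3)*(n - 2)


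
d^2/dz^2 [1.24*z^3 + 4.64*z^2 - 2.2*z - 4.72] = 7.44*z + 9.28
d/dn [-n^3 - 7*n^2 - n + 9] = -3*n^2 - 14*n - 1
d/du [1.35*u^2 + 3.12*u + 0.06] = 2.7*u + 3.12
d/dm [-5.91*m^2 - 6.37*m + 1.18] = -11.82*m - 6.37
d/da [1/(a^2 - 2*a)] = 2*(1 - a)/(a^2*(a - 2)^2)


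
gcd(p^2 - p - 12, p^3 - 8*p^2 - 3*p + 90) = p + 3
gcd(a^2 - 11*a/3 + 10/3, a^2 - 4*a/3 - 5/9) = a - 5/3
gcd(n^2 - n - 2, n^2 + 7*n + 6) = n + 1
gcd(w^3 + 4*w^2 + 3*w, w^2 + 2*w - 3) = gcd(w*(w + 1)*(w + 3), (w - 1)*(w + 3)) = w + 3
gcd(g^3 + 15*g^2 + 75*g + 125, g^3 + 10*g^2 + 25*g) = g^2 + 10*g + 25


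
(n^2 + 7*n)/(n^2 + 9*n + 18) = n*(n + 7)/(n^2 + 9*n + 18)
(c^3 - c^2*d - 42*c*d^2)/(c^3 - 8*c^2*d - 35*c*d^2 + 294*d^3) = c/(c - 7*d)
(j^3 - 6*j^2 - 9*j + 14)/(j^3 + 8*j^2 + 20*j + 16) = (j^2 - 8*j + 7)/(j^2 + 6*j + 8)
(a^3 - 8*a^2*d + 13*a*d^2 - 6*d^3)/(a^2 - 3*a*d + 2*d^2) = (a^2 - 7*a*d + 6*d^2)/(a - 2*d)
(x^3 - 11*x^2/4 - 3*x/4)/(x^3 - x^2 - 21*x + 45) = x*(4*x + 1)/(4*(x^2 + 2*x - 15))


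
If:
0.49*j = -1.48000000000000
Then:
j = -3.02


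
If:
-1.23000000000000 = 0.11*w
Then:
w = -11.18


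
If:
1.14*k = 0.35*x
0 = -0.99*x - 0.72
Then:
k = -0.22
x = -0.73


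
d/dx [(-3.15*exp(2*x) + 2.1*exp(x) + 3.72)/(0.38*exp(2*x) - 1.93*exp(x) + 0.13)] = (5.2815*exp(2*x) - 3.6462*exp(x) + 7.4526)*exp(x)/(0.1444*exp(4*x) - 1.4668*exp(3*x) + 3.8237*exp(2*x) - 0.5018*exp(x) + 0.0169)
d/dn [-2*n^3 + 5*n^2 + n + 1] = -6*n^2 + 10*n + 1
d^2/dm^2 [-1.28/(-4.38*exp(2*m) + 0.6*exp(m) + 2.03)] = ((0.768 - 22.4256*exp(m))*(-4.38*exp(2*m) + 0.6*exp(m) + 2.03) - 1.28*(8.76*exp(m) - 0.6)*(17.52*exp(m) - 1.2)*exp(m))*exp(m)/(-4.38*exp(2*m) + 0.6*exp(m) + 2.03)^3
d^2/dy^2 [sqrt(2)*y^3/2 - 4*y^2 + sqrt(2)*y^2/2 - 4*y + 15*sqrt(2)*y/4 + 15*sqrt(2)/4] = 3*sqrt(2)*y - 8 + sqrt(2)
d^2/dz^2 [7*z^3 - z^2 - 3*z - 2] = 42*z - 2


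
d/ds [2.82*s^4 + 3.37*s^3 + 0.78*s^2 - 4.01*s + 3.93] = 11.28*s^3 + 10.11*s^2 + 1.56*s - 4.01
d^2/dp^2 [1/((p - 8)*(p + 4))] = 2*((p - 8)^2 + (p - 8)*(p + 4) + (p + 4)^2)/((p - 8)^3*(p + 4)^3)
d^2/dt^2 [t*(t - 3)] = 2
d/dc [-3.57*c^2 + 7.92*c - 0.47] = 7.92 - 7.14*c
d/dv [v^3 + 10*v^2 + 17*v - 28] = 3*v^2 + 20*v + 17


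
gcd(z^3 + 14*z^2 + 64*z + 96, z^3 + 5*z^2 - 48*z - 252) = z + 6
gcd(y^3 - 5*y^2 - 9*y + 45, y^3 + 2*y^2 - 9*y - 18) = y^2 - 9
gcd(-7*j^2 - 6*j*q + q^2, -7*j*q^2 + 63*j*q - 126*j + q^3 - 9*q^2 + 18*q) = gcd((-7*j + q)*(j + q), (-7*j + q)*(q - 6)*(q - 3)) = -7*j + q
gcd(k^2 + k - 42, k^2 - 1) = 1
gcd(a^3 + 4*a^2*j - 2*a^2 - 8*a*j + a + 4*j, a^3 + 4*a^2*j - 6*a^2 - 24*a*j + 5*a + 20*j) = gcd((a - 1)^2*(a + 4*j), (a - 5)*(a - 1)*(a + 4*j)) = a^2 + 4*a*j - a - 4*j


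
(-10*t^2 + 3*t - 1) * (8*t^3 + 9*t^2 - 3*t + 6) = -80*t^5 - 66*t^4 + 49*t^3 - 78*t^2 + 21*t - 6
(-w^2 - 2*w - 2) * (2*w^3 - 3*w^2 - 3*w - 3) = -2*w^5 - w^4 + 5*w^3 + 15*w^2 + 12*w + 6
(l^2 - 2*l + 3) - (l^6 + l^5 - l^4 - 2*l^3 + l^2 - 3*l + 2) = -l^6 - l^5 + l^4 + 2*l^3 + l + 1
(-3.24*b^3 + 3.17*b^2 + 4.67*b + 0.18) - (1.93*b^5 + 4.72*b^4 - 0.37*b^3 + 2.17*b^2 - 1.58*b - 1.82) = -1.93*b^5 - 4.72*b^4 - 2.87*b^3 + 1.0*b^2 + 6.25*b + 2.0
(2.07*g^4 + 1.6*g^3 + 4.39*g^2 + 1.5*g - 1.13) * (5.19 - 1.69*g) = -3.4983*g^5 + 8.0393*g^4 + 0.884900000000001*g^3 + 20.2491*g^2 + 9.6947*g - 5.8647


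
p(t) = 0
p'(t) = 0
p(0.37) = 0.00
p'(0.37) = 0.00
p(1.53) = 0.00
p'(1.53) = 0.00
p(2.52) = 0.00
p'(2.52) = 0.00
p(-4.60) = 0.00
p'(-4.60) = 0.00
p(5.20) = 0.00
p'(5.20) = 0.00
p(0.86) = 0.00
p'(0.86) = 0.00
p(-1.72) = 0.00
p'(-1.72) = 0.00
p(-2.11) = 0.00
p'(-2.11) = 0.00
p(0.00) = 0.00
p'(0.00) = 0.00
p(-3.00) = 0.00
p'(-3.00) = 0.00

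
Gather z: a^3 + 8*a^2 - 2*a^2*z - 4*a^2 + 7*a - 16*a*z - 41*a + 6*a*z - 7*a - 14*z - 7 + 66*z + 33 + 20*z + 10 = a^3 + 4*a^2 - 41*a + z*(-2*a^2 - 10*a + 72) + 36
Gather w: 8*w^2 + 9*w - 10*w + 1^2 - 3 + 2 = 8*w^2 - w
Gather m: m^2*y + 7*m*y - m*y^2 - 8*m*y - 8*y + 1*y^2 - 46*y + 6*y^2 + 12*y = m^2*y + m*(-y^2 - y) + 7*y^2 - 42*y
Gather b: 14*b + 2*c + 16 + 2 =14*b + 2*c + 18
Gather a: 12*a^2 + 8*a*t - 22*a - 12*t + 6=12*a^2 + a*(8*t - 22) - 12*t + 6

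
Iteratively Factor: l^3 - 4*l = (l + 2)*(l^2 - 2*l) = (l - 2)*(l + 2)*(l)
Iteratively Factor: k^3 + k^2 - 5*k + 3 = (k - 1)*(k^2 + 2*k - 3) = (k - 1)^2*(k + 3)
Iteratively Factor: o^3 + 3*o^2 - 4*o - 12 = (o + 3)*(o^2 - 4) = (o - 2)*(o + 3)*(o + 2)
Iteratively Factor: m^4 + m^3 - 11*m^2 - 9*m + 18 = (m - 1)*(m^3 + 2*m^2 - 9*m - 18) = (m - 1)*(m + 3)*(m^2 - m - 6) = (m - 3)*(m - 1)*(m + 3)*(m + 2)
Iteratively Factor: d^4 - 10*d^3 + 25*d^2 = (d)*(d^3 - 10*d^2 + 25*d) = d^2*(d^2 - 10*d + 25) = d^2*(d - 5)*(d - 5)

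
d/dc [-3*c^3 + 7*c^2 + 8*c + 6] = -9*c^2 + 14*c + 8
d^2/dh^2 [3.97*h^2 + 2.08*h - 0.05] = 7.94000000000000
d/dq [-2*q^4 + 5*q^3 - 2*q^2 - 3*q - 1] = -8*q^3 + 15*q^2 - 4*q - 3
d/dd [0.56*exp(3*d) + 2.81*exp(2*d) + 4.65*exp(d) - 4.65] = (1.68*exp(2*d) + 5.62*exp(d) + 4.65)*exp(d)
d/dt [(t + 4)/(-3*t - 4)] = 8/(3*t + 4)^2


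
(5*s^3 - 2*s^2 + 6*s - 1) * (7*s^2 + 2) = 35*s^5 - 14*s^4 + 52*s^3 - 11*s^2 + 12*s - 2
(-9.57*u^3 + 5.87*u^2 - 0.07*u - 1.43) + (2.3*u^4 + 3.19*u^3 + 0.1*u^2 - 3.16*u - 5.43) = 2.3*u^4 - 6.38*u^3 + 5.97*u^2 - 3.23*u - 6.86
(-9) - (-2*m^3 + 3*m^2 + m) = 2*m^3 - 3*m^2 - m - 9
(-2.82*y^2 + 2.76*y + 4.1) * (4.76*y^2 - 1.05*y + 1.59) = -13.4232*y^4 + 16.0986*y^3 + 12.1342*y^2 + 0.0834000000000001*y + 6.519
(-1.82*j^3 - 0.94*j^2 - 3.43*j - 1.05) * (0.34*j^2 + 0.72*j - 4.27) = -0.6188*j^5 - 1.63*j^4 + 5.9284*j^3 + 1.1872*j^2 + 13.8901*j + 4.4835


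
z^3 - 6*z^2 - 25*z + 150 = (z - 6)*(z - 5)*(z + 5)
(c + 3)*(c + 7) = c^2 + 10*c + 21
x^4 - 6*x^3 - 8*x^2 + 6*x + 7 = (x - 7)*(x - 1)*(x + 1)^2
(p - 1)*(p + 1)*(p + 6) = p^3 + 6*p^2 - p - 6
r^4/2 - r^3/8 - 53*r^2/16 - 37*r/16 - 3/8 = (r/2 + 1/4)*(r - 3)*(r + 1/4)*(r + 2)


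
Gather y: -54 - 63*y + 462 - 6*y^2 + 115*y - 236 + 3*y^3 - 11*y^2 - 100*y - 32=3*y^3 - 17*y^2 - 48*y + 140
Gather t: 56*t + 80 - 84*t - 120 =-28*t - 40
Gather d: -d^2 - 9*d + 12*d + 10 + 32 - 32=-d^2 + 3*d + 10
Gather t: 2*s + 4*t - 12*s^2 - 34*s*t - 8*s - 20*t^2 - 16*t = -12*s^2 - 6*s - 20*t^2 + t*(-34*s - 12)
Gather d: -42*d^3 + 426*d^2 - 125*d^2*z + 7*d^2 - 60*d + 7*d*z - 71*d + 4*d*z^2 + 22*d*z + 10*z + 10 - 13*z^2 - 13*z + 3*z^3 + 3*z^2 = -42*d^3 + d^2*(433 - 125*z) + d*(4*z^2 + 29*z - 131) + 3*z^3 - 10*z^2 - 3*z + 10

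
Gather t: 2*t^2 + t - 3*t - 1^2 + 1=2*t^2 - 2*t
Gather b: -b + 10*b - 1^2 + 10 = 9*b + 9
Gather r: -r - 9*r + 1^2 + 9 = 10 - 10*r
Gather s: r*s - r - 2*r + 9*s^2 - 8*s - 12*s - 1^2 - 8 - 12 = -3*r + 9*s^2 + s*(r - 20) - 21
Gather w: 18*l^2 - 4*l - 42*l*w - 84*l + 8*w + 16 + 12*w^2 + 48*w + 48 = 18*l^2 - 88*l + 12*w^2 + w*(56 - 42*l) + 64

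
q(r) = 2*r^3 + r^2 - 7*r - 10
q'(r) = 6*r^2 + 2*r - 7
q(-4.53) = -143.69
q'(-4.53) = 107.07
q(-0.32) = -7.72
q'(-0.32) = -7.03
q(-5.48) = -270.74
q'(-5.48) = 162.22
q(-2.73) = -24.13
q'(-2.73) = 32.26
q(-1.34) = -3.64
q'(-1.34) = 1.09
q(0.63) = -13.51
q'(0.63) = -3.36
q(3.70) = 79.10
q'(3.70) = 82.54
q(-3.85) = -82.36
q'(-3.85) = 74.24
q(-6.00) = -364.00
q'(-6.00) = 197.00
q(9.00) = 1466.00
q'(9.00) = 497.00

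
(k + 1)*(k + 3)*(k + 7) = k^3 + 11*k^2 + 31*k + 21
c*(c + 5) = c^2 + 5*c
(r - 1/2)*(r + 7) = r^2 + 13*r/2 - 7/2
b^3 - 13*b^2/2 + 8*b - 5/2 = (b - 5)*(b - 1)*(b - 1/2)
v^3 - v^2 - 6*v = v*(v - 3)*(v + 2)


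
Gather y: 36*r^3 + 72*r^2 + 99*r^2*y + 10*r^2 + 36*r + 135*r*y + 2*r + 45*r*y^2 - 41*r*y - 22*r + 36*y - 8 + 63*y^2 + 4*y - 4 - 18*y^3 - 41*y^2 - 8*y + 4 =36*r^3 + 82*r^2 + 16*r - 18*y^3 + y^2*(45*r + 22) + y*(99*r^2 + 94*r + 32) - 8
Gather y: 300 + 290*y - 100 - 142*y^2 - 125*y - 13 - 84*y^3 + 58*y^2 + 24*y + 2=-84*y^3 - 84*y^2 + 189*y + 189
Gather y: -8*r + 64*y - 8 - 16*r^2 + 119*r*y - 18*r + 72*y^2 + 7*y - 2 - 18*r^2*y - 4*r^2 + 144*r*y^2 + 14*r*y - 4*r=-20*r^2 - 30*r + y^2*(144*r + 72) + y*(-18*r^2 + 133*r + 71) - 10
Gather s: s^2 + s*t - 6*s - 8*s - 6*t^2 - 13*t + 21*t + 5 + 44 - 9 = s^2 + s*(t - 14) - 6*t^2 + 8*t + 40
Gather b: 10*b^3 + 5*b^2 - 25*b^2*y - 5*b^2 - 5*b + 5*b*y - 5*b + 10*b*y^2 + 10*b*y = 10*b^3 - 25*b^2*y + b*(10*y^2 + 15*y - 10)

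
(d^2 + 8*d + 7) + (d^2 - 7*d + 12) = 2*d^2 + d + 19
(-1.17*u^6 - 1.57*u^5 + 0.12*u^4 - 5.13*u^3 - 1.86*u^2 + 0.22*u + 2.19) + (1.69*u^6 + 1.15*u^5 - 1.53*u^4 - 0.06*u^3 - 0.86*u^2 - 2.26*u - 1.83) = 0.52*u^6 - 0.42*u^5 - 1.41*u^4 - 5.19*u^3 - 2.72*u^2 - 2.04*u + 0.36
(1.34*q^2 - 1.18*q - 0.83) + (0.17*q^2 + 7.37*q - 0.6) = 1.51*q^2 + 6.19*q - 1.43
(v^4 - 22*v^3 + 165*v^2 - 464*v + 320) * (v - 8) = v^5 - 30*v^4 + 341*v^3 - 1784*v^2 + 4032*v - 2560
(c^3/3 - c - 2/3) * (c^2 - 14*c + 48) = c^5/3 - 14*c^4/3 + 15*c^3 + 40*c^2/3 - 116*c/3 - 32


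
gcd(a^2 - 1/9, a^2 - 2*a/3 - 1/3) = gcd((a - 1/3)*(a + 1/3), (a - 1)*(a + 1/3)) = a + 1/3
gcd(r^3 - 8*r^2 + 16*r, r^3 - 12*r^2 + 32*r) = r^2 - 4*r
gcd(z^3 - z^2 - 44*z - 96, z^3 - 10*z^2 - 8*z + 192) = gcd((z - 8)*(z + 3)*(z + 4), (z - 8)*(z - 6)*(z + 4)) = z^2 - 4*z - 32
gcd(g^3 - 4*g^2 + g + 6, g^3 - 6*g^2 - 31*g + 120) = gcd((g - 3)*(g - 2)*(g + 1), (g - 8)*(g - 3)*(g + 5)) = g - 3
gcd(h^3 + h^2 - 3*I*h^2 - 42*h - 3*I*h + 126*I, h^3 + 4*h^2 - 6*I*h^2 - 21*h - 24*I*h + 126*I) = h + 7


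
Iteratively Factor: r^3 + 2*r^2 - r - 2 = (r + 1)*(r^2 + r - 2) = (r - 1)*(r + 1)*(r + 2)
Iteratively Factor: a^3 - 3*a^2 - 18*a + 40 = (a - 5)*(a^2 + 2*a - 8) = (a - 5)*(a + 4)*(a - 2)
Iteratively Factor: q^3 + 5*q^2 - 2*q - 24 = (q + 4)*(q^2 + q - 6) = (q - 2)*(q + 4)*(q + 3)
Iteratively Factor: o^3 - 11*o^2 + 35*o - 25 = (o - 5)*(o^2 - 6*o + 5) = (o - 5)^2*(o - 1)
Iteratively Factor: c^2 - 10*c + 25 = (c - 5)*(c - 5)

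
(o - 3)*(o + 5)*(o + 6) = o^3 + 8*o^2 - 3*o - 90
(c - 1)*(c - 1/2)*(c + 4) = c^3 + 5*c^2/2 - 11*c/2 + 2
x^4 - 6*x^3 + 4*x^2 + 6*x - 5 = (x - 5)*(x - 1)^2*(x + 1)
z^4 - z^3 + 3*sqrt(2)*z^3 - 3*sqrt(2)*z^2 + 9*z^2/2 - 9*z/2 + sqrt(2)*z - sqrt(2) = (z - 1)*(z + sqrt(2)/2)^2*(z + 2*sqrt(2))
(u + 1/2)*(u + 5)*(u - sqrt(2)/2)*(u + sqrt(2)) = u^4 + sqrt(2)*u^3/2 + 11*u^3/2 + 3*u^2/2 + 11*sqrt(2)*u^2/4 - 11*u/2 + 5*sqrt(2)*u/4 - 5/2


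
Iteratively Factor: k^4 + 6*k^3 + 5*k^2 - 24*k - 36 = (k + 3)*(k^3 + 3*k^2 - 4*k - 12) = (k + 2)*(k + 3)*(k^2 + k - 6) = (k - 2)*(k + 2)*(k + 3)*(k + 3)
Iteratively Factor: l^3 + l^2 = (l)*(l^2 + l) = l^2*(l + 1)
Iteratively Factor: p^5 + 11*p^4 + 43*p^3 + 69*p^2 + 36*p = (p + 3)*(p^4 + 8*p^3 + 19*p^2 + 12*p) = (p + 3)^2*(p^3 + 5*p^2 + 4*p) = (p + 3)^2*(p + 4)*(p^2 + p) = p*(p + 3)^2*(p + 4)*(p + 1)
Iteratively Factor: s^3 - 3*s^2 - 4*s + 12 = (s - 2)*(s^2 - s - 6) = (s - 2)*(s + 2)*(s - 3)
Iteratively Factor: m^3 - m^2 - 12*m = (m - 4)*(m^2 + 3*m) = (m - 4)*(m + 3)*(m)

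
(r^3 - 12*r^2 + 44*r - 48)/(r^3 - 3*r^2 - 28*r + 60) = (r - 4)/(r + 5)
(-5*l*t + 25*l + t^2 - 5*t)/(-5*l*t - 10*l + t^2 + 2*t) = (t - 5)/(t + 2)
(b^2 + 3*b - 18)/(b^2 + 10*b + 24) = (b - 3)/(b + 4)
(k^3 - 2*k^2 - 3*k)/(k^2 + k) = k - 3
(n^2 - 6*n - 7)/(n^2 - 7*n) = (n + 1)/n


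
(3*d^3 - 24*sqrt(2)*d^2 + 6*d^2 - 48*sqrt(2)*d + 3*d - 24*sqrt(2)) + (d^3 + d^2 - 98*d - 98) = 4*d^3 - 24*sqrt(2)*d^2 + 7*d^2 - 95*d - 48*sqrt(2)*d - 98 - 24*sqrt(2)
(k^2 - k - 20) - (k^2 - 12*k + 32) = 11*k - 52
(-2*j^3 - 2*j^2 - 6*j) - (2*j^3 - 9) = -4*j^3 - 2*j^2 - 6*j + 9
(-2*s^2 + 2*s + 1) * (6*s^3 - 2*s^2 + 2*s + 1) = -12*s^5 + 16*s^4 - 2*s^3 + 4*s + 1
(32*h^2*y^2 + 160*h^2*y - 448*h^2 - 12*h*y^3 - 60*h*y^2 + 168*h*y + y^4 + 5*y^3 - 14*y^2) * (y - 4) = 32*h^2*y^3 + 32*h^2*y^2 - 1088*h^2*y + 1792*h^2 - 12*h*y^4 - 12*h*y^3 + 408*h*y^2 - 672*h*y + y^5 + y^4 - 34*y^3 + 56*y^2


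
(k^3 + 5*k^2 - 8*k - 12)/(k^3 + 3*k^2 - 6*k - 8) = (k + 6)/(k + 4)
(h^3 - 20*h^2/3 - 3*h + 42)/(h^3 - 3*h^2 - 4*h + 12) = (h^2 - 11*h/3 - 14)/(h^2 - 4)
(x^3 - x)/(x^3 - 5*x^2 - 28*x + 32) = x*(x + 1)/(x^2 - 4*x - 32)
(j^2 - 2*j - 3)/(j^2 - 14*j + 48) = (j^2 - 2*j - 3)/(j^2 - 14*j + 48)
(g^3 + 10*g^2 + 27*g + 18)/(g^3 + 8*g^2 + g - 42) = (g^2 + 7*g + 6)/(g^2 + 5*g - 14)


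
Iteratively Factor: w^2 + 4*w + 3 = (w + 3)*(w + 1)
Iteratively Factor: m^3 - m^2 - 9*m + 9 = (m + 3)*(m^2 - 4*m + 3) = (m - 1)*(m + 3)*(m - 3)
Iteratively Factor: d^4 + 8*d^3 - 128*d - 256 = (d + 4)*(d^3 + 4*d^2 - 16*d - 64) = (d - 4)*(d + 4)*(d^2 + 8*d + 16) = (d - 4)*(d + 4)^2*(d + 4)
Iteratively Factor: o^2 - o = (o - 1)*(o)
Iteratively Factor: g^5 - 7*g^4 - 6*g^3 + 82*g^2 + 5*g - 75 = (g + 3)*(g^4 - 10*g^3 + 24*g^2 + 10*g - 25) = (g - 1)*(g + 3)*(g^3 - 9*g^2 + 15*g + 25) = (g - 5)*(g - 1)*(g + 3)*(g^2 - 4*g - 5) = (g - 5)^2*(g - 1)*(g + 3)*(g + 1)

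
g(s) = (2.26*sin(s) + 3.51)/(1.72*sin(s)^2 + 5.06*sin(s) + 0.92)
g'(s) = (-3.44*sin(s)*cos(s) - 5.06*cos(s))*(2.26*sin(s) + 3.51)/(1.72*sin(s)^2 + 5.06*sin(s) + 0.92)^2 + 2.26*cos(s)/(1.72*sin(s)^2 + 5.06*sin(s) + 0.92) = (-12.0744*sin(s) + 1.9436*cos(2*s) - 17.625)*cos(s)/(1.72*sin(s)^2 + 5.06*sin(s) + 0.92)^2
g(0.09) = 2.67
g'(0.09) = -8.68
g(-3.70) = 1.15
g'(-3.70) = 1.18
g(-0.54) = -1.91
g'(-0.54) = -5.98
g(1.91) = 0.78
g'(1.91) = 0.19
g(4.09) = -0.81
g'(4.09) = 1.16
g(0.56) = 1.15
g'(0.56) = -1.17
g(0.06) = 2.96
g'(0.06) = -10.84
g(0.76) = 0.97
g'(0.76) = -0.69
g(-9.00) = -2.95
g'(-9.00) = 13.58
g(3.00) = 2.30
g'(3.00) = 6.21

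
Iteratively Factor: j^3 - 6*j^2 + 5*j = (j - 1)*(j^2 - 5*j) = (j - 5)*(j - 1)*(j)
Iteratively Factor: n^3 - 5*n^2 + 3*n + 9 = (n - 3)*(n^2 - 2*n - 3) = (n - 3)^2*(n + 1)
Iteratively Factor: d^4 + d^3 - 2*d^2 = (d - 1)*(d^3 + 2*d^2) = d*(d - 1)*(d^2 + 2*d) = d^2*(d - 1)*(d + 2)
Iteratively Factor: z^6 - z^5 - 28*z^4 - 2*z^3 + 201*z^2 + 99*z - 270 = (z - 5)*(z^5 + 4*z^4 - 8*z^3 - 42*z^2 - 9*z + 54) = (z - 5)*(z + 3)*(z^4 + z^3 - 11*z^2 - 9*z + 18) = (z - 5)*(z + 3)^2*(z^3 - 2*z^2 - 5*z + 6) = (z - 5)*(z - 1)*(z + 3)^2*(z^2 - z - 6) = (z - 5)*(z - 1)*(z + 2)*(z + 3)^2*(z - 3)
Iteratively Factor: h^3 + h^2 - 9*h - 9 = (h + 3)*(h^2 - 2*h - 3) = (h - 3)*(h + 3)*(h + 1)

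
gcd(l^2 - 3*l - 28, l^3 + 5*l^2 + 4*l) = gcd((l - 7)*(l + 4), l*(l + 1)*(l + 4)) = l + 4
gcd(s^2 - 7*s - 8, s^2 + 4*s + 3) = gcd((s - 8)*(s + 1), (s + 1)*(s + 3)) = s + 1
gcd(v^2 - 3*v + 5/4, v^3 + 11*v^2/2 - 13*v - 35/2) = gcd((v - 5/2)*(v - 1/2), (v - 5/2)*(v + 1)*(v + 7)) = v - 5/2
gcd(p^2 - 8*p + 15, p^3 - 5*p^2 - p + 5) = p - 5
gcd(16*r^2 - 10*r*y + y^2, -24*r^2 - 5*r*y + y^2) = -8*r + y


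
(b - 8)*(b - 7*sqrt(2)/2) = b^2 - 8*b - 7*sqrt(2)*b/2 + 28*sqrt(2)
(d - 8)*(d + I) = d^2 - 8*d + I*d - 8*I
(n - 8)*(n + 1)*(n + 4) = n^3 - 3*n^2 - 36*n - 32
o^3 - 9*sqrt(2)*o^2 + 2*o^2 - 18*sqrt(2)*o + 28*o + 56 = (o + 2)*(o - 7*sqrt(2))*(o - 2*sqrt(2))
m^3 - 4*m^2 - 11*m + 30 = (m - 5)*(m - 2)*(m + 3)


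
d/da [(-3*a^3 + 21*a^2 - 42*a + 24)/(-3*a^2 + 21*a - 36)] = (a^2 - 6*a + 7)/(a^2 - 6*a + 9)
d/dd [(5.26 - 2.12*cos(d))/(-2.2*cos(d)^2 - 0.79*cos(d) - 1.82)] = (4.664*cos(d)^2 - 23.144*cos(d) - 8.0138)*sin(d)/(4.84*cos(d)^4 + 3.476*cos(d)^3 + 8.6321*cos(d)^2 + 2.8756*cos(d) + 3.3124)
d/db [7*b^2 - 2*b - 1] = 14*b - 2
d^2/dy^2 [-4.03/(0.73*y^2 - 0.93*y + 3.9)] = (4.295174*y^2 - 5.471934*y - 4.03*(1.46*y - 0.93)*(2.92*y - 1.86) + 22.94682)/(0.73*y^2 - 0.93*y + 3.9)^3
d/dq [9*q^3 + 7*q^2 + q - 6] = 27*q^2 + 14*q + 1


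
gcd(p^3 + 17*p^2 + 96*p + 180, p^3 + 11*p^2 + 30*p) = p^2 + 11*p + 30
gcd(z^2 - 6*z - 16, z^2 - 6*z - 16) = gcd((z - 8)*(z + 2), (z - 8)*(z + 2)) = z^2 - 6*z - 16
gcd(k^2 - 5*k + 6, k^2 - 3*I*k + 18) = 1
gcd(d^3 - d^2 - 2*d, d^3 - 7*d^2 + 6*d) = d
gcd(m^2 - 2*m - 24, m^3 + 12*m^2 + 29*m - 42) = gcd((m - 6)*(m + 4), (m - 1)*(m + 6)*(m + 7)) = 1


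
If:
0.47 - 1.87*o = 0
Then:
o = 0.25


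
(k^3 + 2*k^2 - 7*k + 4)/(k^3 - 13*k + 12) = (k - 1)/(k - 3)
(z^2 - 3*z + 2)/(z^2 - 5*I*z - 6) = (-z^2 + 3*z - 2)/(-z^2 + 5*I*z + 6)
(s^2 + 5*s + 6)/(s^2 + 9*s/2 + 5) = 2*(s + 3)/(2*s + 5)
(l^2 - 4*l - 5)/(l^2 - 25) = (l + 1)/(l + 5)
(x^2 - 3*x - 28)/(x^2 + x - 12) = (x - 7)/(x - 3)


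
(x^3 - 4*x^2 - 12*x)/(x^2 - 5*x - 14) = x*(x - 6)/(x - 7)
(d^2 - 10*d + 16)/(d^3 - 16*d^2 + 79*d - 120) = (d - 2)/(d^2 - 8*d + 15)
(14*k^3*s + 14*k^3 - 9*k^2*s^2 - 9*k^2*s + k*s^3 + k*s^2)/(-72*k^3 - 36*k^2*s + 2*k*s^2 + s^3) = k*(-14*k^2*s - 14*k^2 + 9*k*s^2 + 9*k*s - s^3 - s^2)/(72*k^3 + 36*k^2*s - 2*k*s^2 - s^3)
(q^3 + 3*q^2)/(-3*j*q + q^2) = q*(q + 3)/(-3*j + q)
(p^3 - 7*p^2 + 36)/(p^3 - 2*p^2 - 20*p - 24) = (p - 3)/(p + 2)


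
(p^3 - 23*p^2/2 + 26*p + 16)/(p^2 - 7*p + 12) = (p^2 - 15*p/2 - 4)/(p - 3)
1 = 1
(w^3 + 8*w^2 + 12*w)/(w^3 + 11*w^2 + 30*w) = (w + 2)/(w + 5)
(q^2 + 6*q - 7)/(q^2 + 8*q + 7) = (q - 1)/(q + 1)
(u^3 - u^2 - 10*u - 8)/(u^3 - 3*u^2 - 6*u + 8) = (u + 1)/(u - 1)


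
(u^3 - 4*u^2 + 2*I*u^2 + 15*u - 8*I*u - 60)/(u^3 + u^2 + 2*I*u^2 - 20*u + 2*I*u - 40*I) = (u^2 + 2*I*u + 15)/(u^2 + u*(5 + 2*I) + 10*I)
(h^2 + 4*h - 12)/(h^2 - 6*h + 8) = (h + 6)/(h - 4)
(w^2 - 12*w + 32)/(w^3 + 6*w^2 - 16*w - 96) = (w - 8)/(w^2 + 10*w + 24)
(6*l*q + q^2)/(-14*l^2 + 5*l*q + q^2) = q*(6*l + q)/(-14*l^2 + 5*l*q + q^2)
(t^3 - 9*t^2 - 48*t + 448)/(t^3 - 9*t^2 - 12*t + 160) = (t^2 - t - 56)/(t^2 - t - 20)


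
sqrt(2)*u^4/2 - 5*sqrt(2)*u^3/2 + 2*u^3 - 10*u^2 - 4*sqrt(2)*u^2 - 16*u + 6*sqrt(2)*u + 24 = (u - 6)*(u - 1)*(u + 2*sqrt(2))*(sqrt(2)*u/2 + sqrt(2))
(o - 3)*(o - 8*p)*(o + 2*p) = o^3 - 6*o^2*p - 3*o^2 - 16*o*p^2 + 18*o*p + 48*p^2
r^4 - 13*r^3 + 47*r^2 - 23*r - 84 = (r - 7)*(r - 4)*(r - 3)*(r + 1)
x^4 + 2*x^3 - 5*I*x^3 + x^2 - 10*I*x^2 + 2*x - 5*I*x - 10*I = (x + 2)*(x - 5*I)*(x - I)*(x + I)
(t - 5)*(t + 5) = t^2 - 25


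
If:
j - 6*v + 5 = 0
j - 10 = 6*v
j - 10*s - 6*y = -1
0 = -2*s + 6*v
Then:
No Solution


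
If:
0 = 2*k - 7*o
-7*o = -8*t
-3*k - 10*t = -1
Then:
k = 2/11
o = 4/77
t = 1/22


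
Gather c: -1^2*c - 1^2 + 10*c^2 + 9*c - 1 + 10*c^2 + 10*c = 20*c^2 + 18*c - 2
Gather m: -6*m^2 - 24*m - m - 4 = -6*m^2 - 25*m - 4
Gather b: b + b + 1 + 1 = 2*b + 2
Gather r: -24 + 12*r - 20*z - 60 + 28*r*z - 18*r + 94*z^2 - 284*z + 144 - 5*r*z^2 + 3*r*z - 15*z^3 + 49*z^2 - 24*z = r*(-5*z^2 + 31*z - 6) - 15*z^3 + 143*z^2 - 328*z + 60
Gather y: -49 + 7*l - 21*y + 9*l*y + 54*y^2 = 7*l + 54*y^2 + y*(9*l - 21) - 49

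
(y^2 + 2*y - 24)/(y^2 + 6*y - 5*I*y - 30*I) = (y - 4)/(y - 5*I)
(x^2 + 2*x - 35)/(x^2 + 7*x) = (x - 5)/x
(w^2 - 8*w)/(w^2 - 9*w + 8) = w/(w - 1)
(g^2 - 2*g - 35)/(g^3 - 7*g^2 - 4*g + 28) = (g + 5)/(g^2 - 4)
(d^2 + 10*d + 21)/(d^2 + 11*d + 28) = (d + 3)/(d + 4)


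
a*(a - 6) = a^2 - 6*a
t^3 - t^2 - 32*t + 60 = (t - 5)*(t - 2)*(t + 6)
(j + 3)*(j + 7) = j^2 + 10*j + 21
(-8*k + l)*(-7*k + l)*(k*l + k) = 56*k^3*l + 56*k^3 - 15*k^2*l^2 - 15*k^2*l + k*l^3 + k*l^2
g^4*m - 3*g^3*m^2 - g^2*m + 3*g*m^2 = g*(g - 1)*(g - 3*m)*(g*m + m)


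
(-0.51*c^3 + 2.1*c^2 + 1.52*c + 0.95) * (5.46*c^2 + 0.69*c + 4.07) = -2.7846*c^5 + 11.1141*c^4 + 7.6725*c^3 + 14.7828*c^2 + 6.8419*c + 3.8665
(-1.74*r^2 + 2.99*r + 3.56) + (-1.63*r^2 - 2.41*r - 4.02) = -3.37*r^2 + 0.58*r - 0.46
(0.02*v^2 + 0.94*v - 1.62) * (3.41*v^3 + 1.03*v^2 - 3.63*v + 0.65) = 0.0682*v^5 + 3.226*v^4 - 4.6286*v^3 - 5.0678*v^2 + 6.4916*v - 1.053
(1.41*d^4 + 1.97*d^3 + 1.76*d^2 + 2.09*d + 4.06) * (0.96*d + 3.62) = 1.3536*d^5 + 6.9954*d^4 + 8.821*d^3 + 8.3776*d^2 + 11.4634*d + 14.6972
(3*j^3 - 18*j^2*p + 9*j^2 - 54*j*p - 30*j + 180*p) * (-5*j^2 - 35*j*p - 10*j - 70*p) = -15*j^5 - 15*j^4*p - 75*j^4 + 630*j^3*p^2 - 75*j^3*p + 60*j^3 + 3150*j^2*p^2 + 60*j^2*p + 300*j^2 - 2520*j*p^2 + 300*j*p - 12600*p^2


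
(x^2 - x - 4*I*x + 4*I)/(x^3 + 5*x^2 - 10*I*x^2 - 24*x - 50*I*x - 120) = (x - 1)/(x^2 + x*(5 - 6*I) - 30*I)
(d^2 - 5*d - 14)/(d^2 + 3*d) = (d^2 - 5*d - 14)/(d*(d + 3))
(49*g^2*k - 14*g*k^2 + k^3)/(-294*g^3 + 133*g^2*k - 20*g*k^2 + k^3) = -k/(6*g - k)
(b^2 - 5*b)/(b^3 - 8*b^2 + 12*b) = (b - 5)/(b^2 - 8*b + 12)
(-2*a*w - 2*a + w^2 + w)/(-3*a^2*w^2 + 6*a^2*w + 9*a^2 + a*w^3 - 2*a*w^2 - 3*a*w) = (-2*a + w)/(a*(-3*a*w + 9*a + w^2 - 3*w))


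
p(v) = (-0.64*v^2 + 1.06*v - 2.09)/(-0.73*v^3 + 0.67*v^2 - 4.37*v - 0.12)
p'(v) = (1.06 - 1.28*v)/(-0.73*v^3 + 0.67*v^2 - 4.37*v - 0.12) + (-0.64*v^2 + 1.06*v - 2.09)*(2.19*v^2 - 1.34*v + 4.37)/(-0.73*v^3 + 0.67*v^2 - 4.37*v - 0.12)^2 = (-0.4672*v^4 + 1.5476*v^3 - 2.4905*v^2 + 2.9542*v - 9.2605)/(0.5329*v^6 - 0.9782*v^5 + 6.8291*v^4 - 5.6806*v^3 + 18.9361*v^2 + 1.0488*v + 0.0144)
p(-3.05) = -0.28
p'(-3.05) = -0.08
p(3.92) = 0.15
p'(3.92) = -0.02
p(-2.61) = -0.32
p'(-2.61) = -0.10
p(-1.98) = -0.40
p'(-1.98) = -0.16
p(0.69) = 0.54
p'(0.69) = -0.86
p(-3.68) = -0.24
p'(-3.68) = -0.06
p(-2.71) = -0.31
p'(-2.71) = -0.09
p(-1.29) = -0.55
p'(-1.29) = -0.32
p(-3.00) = -0.28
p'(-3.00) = -0.08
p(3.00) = 0.17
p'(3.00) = -0.03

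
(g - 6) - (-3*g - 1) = 4*g - 5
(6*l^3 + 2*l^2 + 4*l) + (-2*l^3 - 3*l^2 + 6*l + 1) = 4*l^3 - l^2 + 10*l + 1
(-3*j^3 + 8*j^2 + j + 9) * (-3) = 9*j^3 - 24*j^2 - 3*j - 27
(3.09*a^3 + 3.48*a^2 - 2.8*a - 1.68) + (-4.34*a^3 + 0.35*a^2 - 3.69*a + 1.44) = -1.25*a^3 + 3.83*a^2 - 6.49*a - 0.24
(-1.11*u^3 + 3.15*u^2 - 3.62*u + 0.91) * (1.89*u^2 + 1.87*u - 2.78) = -2.0979*u^5 + 3.8778*u^4 + 2.1345*u^3 - 13.8065*u^2 + 11.7653*u - 2.5298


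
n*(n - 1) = n^2 - n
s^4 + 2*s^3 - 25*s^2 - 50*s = s*(s - 5)*(s + 2)*(s + 5)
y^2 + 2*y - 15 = (y - 3)*(y + 5)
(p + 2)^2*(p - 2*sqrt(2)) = p^3 - 2*sqrt(2)*p^2 + 4*p^2 - 8*sqrt(2)*p + 4*p - 8*sqrt(2)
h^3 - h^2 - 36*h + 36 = (h - 6)*(h - 1)*(h + 6)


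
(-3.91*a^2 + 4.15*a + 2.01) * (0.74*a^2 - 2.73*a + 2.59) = -2.8934*a^4 + 13.7453*a^3 - 19.969*a^2 + 5.2612*a + 5.2059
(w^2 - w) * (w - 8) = w^3 - 9*w^2 + 8*w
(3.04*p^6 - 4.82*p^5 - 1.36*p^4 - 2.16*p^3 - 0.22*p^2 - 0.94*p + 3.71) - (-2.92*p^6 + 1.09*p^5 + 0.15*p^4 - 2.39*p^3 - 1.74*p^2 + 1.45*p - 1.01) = 5.96*p^6 - 5.91*p^5 - 1.51*p^4 + 0.23*p^3 + 1.52*p^2 - 2.39*p + 4.72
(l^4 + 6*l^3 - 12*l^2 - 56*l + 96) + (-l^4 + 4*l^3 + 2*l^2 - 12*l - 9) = 10*l^3 - 10*l^2 - 68*l + 87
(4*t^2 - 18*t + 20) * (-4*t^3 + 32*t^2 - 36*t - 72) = -16*t^5 + 200*t^4 - 800*t^3 + 1000*t^2 + 576*t - 1440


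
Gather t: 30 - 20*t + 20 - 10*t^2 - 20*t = -10*t^2 - 40*t + 50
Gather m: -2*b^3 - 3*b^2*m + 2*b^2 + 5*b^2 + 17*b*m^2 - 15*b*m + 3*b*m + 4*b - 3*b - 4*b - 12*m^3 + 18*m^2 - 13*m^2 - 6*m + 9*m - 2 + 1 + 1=-2*b^3 + 7*b^2 - 3*b - 12*m^3 + m^2*(17*b + 5) + m*(-3*b^2 - 12*b + 3)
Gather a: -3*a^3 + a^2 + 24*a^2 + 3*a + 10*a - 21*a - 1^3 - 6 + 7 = -3*a^3 + 25*a^2 - 8*a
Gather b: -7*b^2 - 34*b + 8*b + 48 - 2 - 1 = -7*b^2 - 26*b + 45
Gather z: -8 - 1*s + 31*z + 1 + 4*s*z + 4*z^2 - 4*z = -s + 4*z^2 + z*(4*s + 27) - 7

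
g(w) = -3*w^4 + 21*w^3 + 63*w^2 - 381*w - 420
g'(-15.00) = 52404.00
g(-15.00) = -203280.00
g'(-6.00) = 3723.00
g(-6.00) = -4290.00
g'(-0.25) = -408.38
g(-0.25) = -321.15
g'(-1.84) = -324.79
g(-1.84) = 329.13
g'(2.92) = 225.32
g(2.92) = -690.62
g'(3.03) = 245.36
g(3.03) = -664.72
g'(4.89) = 338.44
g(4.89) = -36.46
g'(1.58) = -71.98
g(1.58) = -800.57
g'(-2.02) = -279.55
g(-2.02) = 383.65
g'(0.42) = -317.86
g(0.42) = -567.44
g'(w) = -12*w^3 + 63*w^2 + 126*w - 381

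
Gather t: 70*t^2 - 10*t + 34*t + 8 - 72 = 70*t^2 + 24*t - 64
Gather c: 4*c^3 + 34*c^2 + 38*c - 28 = 4*c^3 + 34*c^2 + 38*c - 28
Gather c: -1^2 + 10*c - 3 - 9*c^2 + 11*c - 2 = -9*c^2 + 21*c - 6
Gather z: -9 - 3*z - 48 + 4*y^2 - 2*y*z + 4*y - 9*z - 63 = 4*y^2 + 4*y + z*(-2*y - 12) - 120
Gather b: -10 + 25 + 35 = 50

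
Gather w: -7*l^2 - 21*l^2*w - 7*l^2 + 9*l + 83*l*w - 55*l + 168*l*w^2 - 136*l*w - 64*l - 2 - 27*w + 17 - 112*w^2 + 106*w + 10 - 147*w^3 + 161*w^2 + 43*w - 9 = -14*l^2 - 110*l - 147*w^3 + w^2*(168*l + 49) + w*(-21*l^2 - 53*l + 122) + 16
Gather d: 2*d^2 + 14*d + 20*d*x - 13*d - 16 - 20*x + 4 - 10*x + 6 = 2*d^2 + d*(20*x + 1) - 30*x - 6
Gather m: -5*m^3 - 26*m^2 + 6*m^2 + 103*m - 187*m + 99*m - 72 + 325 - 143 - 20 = -5*m^3 - 20*m^2 + 15*m + 90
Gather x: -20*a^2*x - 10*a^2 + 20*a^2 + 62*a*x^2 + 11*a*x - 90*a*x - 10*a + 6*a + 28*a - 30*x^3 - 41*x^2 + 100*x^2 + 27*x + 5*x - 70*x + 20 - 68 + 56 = 10*a^2 + 24*a - 30*x^3 + x^2*(62*a + 59) + x*(-20*a^2 - 79*a - 38) + 8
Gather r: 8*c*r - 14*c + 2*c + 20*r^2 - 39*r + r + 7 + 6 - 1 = -12*c + 20*r^2 + r*(8*c - 38) + 12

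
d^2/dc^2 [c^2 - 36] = 2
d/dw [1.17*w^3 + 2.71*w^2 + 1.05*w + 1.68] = 3.51*w^2 + 5.42*w + 1.05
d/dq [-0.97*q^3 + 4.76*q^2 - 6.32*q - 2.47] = -2.91*q^2 + 9.52*q - 6.32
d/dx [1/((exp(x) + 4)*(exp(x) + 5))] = (-2*exp(x) - 9)*exp(x)/(exp(4*x) + 18*exp(3*x) + 121*exp(2*x) + 360*exp(x) + 400)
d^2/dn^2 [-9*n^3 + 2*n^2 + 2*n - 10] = 4 - 54*n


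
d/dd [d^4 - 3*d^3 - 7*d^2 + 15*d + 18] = 4*d^3 - 9*d^2 - 14*d + 15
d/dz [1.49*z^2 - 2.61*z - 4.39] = 2.98*z - 2.61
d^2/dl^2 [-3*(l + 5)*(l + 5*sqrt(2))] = -6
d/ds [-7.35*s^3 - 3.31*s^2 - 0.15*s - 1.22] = -22.05*s^2 - 6.62*s - 0.15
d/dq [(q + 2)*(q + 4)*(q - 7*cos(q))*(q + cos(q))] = -(q + 2)*(q + 4)*(q - 7*cos(q))*(sin(q) - 1) + (q + 2)*(q + 4)*(q + cos(q))*(7*sin(q) + 1) + (q + 2)*(q - 7*cos(q))*(q + cos(q)) + (q + 4)*(q - 7*cos(q))*(q + cos(q))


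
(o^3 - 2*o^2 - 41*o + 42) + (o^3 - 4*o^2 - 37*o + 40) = 2*o^3 - 6*o^2 - 78*o + 82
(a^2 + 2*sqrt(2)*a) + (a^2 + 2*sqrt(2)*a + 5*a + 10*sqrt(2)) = 2*a^2 + 5*a + 4*sqrt(2)*a + 10*sqrt(2)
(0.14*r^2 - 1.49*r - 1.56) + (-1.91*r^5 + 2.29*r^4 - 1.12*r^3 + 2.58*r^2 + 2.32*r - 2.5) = -1.91*r^5 + 2.29*r^4 - 1.12*r^3 + 2.72*r^2 + 0.83*r - 4.06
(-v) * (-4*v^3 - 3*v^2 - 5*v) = 4*v^4 + 3*v^3 + 5*v^2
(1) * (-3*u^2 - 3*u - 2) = -3*u^2 - 3*u - 2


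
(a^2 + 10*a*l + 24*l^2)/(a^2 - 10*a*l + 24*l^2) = (a^2 + 10*a*l + 24*l^2)/(a^2 - 10*a*l + 24*l^2)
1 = 1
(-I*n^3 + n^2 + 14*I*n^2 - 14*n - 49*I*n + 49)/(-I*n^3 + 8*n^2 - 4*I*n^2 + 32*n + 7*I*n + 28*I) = (n^2 - 14*n + 49)/(n^2 + n*(4 + 7*I) + 28*I)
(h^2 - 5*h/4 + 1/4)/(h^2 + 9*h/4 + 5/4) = (4*h^2 - 5*h + 1)/(4*h^2 + 9*h + 5)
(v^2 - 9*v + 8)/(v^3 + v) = (v^2 - 9*v + 8)/(v^3 + v)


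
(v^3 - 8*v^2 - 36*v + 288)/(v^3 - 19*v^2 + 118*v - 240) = (v + 6)/(v - 5)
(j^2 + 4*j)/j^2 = (j + 4)/j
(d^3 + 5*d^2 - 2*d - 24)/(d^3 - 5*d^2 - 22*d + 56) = (d + 3)/(d - 7)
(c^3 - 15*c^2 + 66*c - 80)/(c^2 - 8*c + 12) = (c^2 - 13*c + 40)/(c - 6)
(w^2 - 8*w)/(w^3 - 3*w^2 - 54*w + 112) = w/(w^2 + 5*w - 14)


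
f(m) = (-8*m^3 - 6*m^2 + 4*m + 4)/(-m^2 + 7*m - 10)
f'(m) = (2*m - 7)*(-8*m^3 - 6*m^2 + 4*m + 4)/(-m^2 + 7*m - 10)^2 + (-24*m^2 - 12*m + 4)/(-m^2 + 7*m - 10)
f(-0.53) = -0.10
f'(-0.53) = -0.32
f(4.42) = -560.23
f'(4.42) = -1103.41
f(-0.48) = -0.12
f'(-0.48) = -0.38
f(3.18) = -140.26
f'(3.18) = -87.12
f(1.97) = 798.33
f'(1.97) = 28115.27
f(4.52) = -693.84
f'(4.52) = -1617.06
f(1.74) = 58.22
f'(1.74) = 347.44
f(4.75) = -1410.55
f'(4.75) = -5993.98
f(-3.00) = -3.85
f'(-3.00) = 3.15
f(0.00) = -0.40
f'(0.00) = -0.68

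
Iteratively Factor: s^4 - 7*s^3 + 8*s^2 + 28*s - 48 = (s - 2)*(s^3 - 5*s^2 - 2*s + 24) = (s - 4)*(s - 2)*(s^2 - s - 6) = (s - 4)*(s - 3)*(s - 2)*(s + 2)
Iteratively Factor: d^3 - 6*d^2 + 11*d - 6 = (d - 2)*(d^2 - 4*d + 3) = (d - 3)*(d - 2)*(d - 1)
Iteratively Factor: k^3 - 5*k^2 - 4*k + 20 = (k + 2)*(k^2 - 7*k + 10) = (k - 5)*(k + 2)*(k - 2)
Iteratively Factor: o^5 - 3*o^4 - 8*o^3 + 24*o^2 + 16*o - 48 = (o - 3)*(o^4 - 8*o^2 + 16) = (o - 3)*(o + 2)*(o^3 - 2*o^2 - 4*o + 8) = (o - 3)*(o + 2)^2*(o^2 - 4*o + 4) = (o - 3)*(o - 2)*(o + 2)^2*(o - 2)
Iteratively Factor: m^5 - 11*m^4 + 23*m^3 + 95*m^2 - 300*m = (m - 4)*(m^4 - 7*m^3 - 5*m^2 + 75*m) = (m - 5)*(m - 4)*(m^3 - 2*m^2 - 15*m) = (m - 5)^2*(m - 4)*(m^2 + 3*m) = m*(m - 5)^2*(m - 4)*(m + 3)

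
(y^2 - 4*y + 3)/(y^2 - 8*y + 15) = (y - 1)/(y - 5)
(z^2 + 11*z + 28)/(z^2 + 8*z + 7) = (z + 4)/(z + 1)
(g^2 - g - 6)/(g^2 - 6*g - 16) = (g - 3)/(g - 8)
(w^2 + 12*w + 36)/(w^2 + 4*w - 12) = (w + 6)/(w - 2)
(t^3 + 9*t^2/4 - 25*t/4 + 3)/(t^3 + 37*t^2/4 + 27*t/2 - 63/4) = (t^2 + 3*t - 4)/(t^2 + 10*t + 21)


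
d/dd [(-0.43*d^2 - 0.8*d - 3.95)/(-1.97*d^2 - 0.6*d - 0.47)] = (-1.318*d^2 - 15.1588*d - 1.994)/(3.8809*d^4 + 2.364*d^3 + 2.2118*d^2 + 0.564*d + 0.2209)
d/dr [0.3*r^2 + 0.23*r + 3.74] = 0.6*r + 0.23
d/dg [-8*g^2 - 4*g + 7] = -16*g - 4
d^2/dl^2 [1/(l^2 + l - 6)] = 2*(-l^2 - l + (2*l + 1)^2 + 6)/(l^2 + l - 6)^3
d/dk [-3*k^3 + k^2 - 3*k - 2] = -9*k^2 + 2*k - 3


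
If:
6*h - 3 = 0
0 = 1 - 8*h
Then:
No Solution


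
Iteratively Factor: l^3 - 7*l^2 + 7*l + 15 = (l - 3)*(l^2 - 4*l - 5) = (l - 3)*(l + 1)*(l - 5)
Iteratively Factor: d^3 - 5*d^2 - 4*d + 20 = (d + 2)*(d^2 - 7*d + 10) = (d - 5)*(d + 2)*(d - 2)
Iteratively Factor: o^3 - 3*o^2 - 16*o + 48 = (o + 4)*(o^2 - 7*o + 12) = (o - 4)*(o + 4)*(o - 3)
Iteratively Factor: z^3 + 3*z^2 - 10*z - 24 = (z + 4)*(z^2 - z - 6) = (z + 2)*(z + 4)*(z - 3)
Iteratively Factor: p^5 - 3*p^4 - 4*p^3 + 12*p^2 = (p + 2)*(p^4 - 5*p^3 + 6*p^2) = p*(p + 2)*(p^3 - 5*p^2 + 6*p) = p*(p - 2)*(p + 2)*(p^2 - 3*p) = p^2*(p - 2)*(p + 2)*(p - 3)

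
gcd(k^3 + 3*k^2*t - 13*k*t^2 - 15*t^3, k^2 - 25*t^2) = k + 5*t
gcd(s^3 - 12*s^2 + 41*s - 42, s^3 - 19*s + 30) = s^2 - 5*s + 6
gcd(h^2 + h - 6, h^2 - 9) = h + 3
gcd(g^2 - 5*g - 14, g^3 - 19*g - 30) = g + 2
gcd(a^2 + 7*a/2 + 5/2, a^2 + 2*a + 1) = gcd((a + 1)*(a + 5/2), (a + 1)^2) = a + 1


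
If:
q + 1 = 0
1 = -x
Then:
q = -1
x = -1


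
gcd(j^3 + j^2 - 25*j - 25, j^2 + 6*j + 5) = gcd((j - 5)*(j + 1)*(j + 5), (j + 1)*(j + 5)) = j^2 + 6*j + 5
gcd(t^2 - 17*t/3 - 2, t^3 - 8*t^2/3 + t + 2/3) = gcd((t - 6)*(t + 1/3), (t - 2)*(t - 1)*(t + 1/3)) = t + 1/3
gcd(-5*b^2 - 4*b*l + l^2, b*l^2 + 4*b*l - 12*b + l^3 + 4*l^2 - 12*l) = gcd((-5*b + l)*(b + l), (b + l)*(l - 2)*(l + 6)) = b + l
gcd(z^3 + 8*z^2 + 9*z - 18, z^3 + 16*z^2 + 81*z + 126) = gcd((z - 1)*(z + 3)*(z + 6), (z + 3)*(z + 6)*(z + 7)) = z^2 + 9*z + 18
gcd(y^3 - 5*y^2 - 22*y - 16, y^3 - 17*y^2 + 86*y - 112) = y - 8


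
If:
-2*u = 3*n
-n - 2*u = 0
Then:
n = 0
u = 0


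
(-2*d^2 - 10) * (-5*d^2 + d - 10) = 10*d^4 - 2*d^3 + 70*d^2 - 10*d + 100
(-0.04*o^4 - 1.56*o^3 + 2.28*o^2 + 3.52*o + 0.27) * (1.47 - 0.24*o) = 0.0096*o^5 + 0.3156*o^4 - 2.8404*o^3 + 2.5068*o^2 + 5.1096*o + 0.3969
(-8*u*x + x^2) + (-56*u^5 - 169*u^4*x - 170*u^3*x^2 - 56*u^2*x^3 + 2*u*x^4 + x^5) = -56*u^5 - 169*u^4*x - 170*u^3*x^2 - 56*u^2*x^3 + 2*u*x^4 - 8*u*x + x^5 + x^2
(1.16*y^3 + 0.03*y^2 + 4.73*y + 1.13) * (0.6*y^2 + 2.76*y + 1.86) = 0.696*y^5 + 3.2196*y^4 + 5.0784*y^3 + 13.7886*y^2 + 11.9166*y + 2.1018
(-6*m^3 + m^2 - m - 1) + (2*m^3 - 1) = -4*m^3 + m^2 - m - 2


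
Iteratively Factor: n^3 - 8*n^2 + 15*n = (n - 3)*(n^2 - 5*n) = (n - 5)*(n - 3)*(n)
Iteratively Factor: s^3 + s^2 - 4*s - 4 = (s + 1)*(s^2 - 4) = (s - 2)*(s + 1)*(s + 2)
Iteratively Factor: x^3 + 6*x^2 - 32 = (x - 2)*(x^2 + 8*x + 16) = (x - 2)*(x + 4)*(x + 4)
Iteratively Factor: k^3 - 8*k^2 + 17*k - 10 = (k - 2)*(k^2 - 6*k + 5) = (k - 2)*(k - 1)*(k - 5)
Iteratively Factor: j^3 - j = (j + 1)*(j^2 - j) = j*(j + 1)*(j - 1)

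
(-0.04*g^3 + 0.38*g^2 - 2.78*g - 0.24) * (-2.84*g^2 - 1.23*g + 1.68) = 0.1136*g^5 - 1.03*g^4 + 7.3606*g^3 + 4.7394*g^2 - 4.3752*g - 0.4032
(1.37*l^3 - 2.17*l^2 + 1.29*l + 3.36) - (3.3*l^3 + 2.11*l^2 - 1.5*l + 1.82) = -1.93*l^3 - 4.28*l^2 + 2.79*l + 1.54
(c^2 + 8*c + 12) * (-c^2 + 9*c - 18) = -c^4 + c^3 + 42*c^2 - 36*c - 216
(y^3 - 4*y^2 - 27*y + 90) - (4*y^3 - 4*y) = -3*y^3 - 4*y^2 - 23*y + 90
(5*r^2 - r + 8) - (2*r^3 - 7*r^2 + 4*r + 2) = -2*r^3 + 12*r^2 - 5*r + 6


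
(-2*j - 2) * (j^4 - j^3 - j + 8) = -2*j^5 + 2*j^3 + 2*j^2 - 14*j - 16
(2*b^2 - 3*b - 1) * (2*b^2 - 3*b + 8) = 4*b^4 - 12*b^3 + 23*b^2 - 21*b - 8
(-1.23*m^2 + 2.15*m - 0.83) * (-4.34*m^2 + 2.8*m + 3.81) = 5.3382*m^4 - 12.775*m^3 + 4.9359*m^2 + 5.8675*m - 3.1623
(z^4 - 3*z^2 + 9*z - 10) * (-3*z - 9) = -3*z^5 - 9*z^4 + 9*z^3 - 51*z + 90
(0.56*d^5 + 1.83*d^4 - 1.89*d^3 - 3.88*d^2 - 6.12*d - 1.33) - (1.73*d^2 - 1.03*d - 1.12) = 0.56*d^5 + 1.83*d^4 - 1.89*d^3 - 5.61*d^2 - 5.09*d - 0.21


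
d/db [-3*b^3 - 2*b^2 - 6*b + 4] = -9*b^2 - 4*b - 6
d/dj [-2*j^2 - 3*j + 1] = -4*j - 3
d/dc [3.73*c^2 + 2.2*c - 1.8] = 7.46*c + 2.2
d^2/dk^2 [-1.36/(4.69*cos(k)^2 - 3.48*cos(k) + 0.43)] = (119.658784*(1 - cos(k)^2)^2 - 66.590496*cos(k)^3 + 65.328688*cos(k)^2 + 135.216096*cos(k) - 147.113648)/(4.69*cos(k)^2 - 3.48*cos(k) + 0.43)^3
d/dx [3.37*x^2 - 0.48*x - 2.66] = 6.74*x - 0.48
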